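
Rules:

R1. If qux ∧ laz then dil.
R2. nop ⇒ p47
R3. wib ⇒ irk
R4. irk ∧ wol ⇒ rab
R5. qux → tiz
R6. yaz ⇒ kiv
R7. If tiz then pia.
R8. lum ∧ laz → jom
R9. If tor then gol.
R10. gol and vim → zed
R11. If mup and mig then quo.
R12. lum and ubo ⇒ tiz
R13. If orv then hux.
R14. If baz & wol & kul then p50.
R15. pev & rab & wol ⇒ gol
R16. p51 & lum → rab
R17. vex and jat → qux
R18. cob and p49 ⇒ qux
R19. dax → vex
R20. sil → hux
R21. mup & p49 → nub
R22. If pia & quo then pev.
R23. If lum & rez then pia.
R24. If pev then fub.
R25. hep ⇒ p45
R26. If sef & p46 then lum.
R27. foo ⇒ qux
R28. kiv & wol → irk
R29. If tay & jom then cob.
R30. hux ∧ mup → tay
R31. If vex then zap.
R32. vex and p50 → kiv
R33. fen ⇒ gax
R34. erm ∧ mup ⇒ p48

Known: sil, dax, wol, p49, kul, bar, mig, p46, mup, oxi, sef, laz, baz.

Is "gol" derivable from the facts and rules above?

quo  (by R11: mup, mig)
p50  (by R14: baz, wol, kul)
vex  (by R19: dax)
hux  (by R20: sil)
lum  (by R26: sef, p46)
tay  (by R30: hux, mup)
kiv  (by R32: vex, p50)
jom  (by R8: lum, laz)
irk  (by R28: kiv, wol)
cob  (by R29: tay, jom)
rab  (by R4: irk, wol)
qux  (by R18: cob, p49)
tiz  (by R5: qux)
pia  (by R7: tiz)
pev  (by R22: pia, quo)
gol  (by R15: pev, rab, wol)

Yes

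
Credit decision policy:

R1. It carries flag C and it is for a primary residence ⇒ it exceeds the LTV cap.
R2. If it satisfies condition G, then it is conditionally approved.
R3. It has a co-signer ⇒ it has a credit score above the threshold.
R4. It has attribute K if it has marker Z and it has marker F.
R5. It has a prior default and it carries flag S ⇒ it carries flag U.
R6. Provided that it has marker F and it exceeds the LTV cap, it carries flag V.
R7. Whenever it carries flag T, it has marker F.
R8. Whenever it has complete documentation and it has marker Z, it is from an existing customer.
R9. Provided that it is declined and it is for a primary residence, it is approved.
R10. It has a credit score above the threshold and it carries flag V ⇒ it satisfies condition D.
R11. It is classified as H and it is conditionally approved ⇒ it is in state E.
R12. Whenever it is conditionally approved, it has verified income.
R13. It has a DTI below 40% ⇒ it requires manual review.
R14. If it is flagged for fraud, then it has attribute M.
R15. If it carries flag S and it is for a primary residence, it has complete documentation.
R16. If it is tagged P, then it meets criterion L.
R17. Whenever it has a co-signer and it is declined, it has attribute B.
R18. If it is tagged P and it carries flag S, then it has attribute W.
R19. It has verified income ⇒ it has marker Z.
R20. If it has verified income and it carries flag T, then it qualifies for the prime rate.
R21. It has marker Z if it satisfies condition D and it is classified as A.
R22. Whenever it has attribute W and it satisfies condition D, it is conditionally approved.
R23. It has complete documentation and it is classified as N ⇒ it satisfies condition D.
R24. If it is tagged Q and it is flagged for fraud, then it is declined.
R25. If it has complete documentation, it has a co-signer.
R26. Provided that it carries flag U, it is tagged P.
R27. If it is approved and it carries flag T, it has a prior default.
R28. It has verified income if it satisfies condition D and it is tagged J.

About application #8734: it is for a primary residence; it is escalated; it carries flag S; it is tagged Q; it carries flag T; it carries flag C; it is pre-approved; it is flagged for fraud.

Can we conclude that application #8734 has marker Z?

By R1 (it carries flag C, it is for a primary residence): it exceeds the LTV cap.
By R7 (it carries flag T): it has marker F.
By R15 (it carries flag S, it is for a primary residence): it has complete documentation.
By R24 (it is tagged Q, it is flagged for fraud): it is declined.
By R25 (it has complete documentation): it has a co-signer.
By R3 (it has a co-signer): it has a credit score above the threshold.
By R6 (it has marker F, it exceeds the LTV cap): it carries flag V.
By R9 (it is declined, it is for a primary residence): it is approved.
By R10 (it has a credit score above the threshold, it carries flag V): it satisfies condition D.
By R27 (it is approved, it carries flag T): it has a prior default.
By R5 (it has a prior default, it carries flag S): it carries flag U.
By R26 (it carries flag U): it is tagged P.
By R18 (it is tagged P, it carries flag S): it has attribute W.
By R22 (it has attribute W, it satisfies condition D): it is conditionally approved.
By R12 (it is conditionally approved): it has verified income.
By R19 (it has verified income): it has marker Z.

Yes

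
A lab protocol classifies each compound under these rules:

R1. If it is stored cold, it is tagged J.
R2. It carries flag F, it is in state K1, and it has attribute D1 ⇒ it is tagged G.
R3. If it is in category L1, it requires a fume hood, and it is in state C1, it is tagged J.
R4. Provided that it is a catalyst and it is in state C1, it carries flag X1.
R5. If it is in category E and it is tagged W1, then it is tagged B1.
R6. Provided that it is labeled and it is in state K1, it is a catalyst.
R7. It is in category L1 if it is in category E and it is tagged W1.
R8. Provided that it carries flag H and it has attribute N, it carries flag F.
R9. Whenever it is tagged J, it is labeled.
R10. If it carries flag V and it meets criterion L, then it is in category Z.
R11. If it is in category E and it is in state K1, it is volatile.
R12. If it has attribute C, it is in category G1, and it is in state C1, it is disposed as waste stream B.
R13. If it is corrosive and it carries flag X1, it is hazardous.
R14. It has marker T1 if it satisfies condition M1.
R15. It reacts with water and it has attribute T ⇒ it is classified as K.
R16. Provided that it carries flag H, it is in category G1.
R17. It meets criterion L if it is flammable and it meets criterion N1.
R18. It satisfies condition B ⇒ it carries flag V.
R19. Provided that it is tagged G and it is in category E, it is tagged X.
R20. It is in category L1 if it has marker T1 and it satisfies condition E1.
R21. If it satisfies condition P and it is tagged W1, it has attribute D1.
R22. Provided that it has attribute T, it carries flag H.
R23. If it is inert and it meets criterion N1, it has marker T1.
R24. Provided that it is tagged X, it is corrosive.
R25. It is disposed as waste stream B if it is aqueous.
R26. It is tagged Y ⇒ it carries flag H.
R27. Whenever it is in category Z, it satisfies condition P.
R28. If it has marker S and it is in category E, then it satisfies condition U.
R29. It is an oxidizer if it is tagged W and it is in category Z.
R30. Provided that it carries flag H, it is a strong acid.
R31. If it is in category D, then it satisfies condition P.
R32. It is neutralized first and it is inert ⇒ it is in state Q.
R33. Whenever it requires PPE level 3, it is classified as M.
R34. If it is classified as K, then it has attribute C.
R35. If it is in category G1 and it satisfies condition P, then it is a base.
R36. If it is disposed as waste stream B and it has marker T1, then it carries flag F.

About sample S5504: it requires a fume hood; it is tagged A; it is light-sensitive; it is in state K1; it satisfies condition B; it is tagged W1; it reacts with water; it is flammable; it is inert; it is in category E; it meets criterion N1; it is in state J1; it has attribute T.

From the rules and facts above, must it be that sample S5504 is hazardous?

No

Forward chaining from the given facts derives: is tagged B1, is in category L1, is volatile, is classified as K, meets criterion L, carries flag V, carries flag H, has marker T1, is a strong acid, has attribute C, is in category Z, is in category G1, satisfies condition P, is a base, has attribute D1.
The only rule concluding "it is hazardous" is R13, which needs "it is corrosive"; that is never established.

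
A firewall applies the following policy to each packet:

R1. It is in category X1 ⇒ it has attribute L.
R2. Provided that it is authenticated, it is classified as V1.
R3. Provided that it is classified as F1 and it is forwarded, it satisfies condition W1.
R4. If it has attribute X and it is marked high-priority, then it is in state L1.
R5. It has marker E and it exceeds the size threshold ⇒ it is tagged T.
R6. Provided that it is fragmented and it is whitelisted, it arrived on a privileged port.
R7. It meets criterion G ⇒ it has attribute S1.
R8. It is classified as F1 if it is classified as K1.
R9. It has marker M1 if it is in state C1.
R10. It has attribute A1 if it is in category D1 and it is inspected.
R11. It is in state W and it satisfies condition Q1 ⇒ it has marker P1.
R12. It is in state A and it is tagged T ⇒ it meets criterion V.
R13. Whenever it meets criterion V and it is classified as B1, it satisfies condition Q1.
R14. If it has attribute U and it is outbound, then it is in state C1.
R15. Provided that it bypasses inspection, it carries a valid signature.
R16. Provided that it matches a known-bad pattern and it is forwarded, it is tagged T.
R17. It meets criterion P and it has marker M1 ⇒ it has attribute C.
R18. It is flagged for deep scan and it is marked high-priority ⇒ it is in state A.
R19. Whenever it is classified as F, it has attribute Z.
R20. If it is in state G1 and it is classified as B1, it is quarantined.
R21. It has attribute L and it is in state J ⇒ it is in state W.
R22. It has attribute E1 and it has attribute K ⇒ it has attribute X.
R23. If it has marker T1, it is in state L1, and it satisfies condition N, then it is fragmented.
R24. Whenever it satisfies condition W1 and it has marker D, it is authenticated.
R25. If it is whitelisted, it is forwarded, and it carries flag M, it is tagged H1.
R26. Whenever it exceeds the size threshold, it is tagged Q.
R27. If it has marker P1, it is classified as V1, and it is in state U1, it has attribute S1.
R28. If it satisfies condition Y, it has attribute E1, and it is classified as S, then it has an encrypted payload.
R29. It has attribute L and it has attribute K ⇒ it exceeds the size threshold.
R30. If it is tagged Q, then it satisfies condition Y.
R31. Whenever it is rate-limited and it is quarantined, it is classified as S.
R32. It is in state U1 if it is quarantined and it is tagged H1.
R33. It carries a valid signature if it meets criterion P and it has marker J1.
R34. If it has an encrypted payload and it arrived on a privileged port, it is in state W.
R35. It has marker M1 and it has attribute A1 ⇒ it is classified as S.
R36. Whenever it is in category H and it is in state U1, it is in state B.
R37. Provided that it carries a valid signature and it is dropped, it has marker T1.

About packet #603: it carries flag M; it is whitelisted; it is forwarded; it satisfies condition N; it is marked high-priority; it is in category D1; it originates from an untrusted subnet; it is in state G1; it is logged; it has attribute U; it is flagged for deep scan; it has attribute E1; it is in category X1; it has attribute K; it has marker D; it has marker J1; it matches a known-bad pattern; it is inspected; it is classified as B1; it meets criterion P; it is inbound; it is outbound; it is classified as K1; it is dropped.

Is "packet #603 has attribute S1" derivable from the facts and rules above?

Yes

By R1 (it is in category X1): it has attribute L.
By R8 (it is classified as K1): it is classified as F1.
By R10 (it is in category D1, it is inspected): it has attribute A1.
By R14 (it has attribute U, it is outbound): it is in state C1.
By R16 (it matches a known-bad pattern, it is forwarded): it is tagged T.
By R18 (it is flagged for deep scan, it is marked high-priority): it is in state A.
By R20 (it is in state G1, it is classified as B1): it is quarantined.
By R22 (it has attribute E1, it has attribute K): it has attribute X.
By R25 (it is whitelisted, it is forwarded, it carries flag M): it is tagged H1.
By R29 (it has attribute L, it has attribute K): it exceeds the size threshold.
By R32 (it is quarantined, it is tagged H1): it is in state U1.
By R33 (it meets criterion P, it has marker J1): it carries a valid signature.
By R37 (it carries a valid signature, it is dropped): it has marker T1.
By R3 (it is classified as F1, it is forwarded): it satisfies condition W1.
By R4 (it has attribute X, it is marked high-priority): it is in state L1.
By R9 (it is in state C1): it has marker M1.
By R12 (it is in state A, it is tagged T): it meets criterion V.
By R13 (it meets criterion V, it is classified as B1): it satisfies condition Q1.
By R23 (it has marker T1, it is in state L1, it satisfies condition N): it is fragmented.
By R24 (it satisfies condition W1, it has marker D): it is authenticated.
By R26 (it exceeds the size threshold): it is tagged Q.
By R30 (it is tagged Q): it satisfies condition Y.
By R35 (it has marker M1, it has attribute A1): it is classified as S.
By R2 (it is authenticated): it is classified as V1.
By R6 (it is fragmented, it is whitelisted): it arrived on a privileged port.
By R28 (it satisfies condition Y, it has attribute E1, it is classified as S): it has an encrypted payload.
By R34 (it has an encrypted payload, it arrived on a privileged port): it is in state W.
By R11 (it is in state W, it satisfies condition Q1): it has marker P1.
By R27 (it has marker P1, it is classified as V1, it is in state U1): it has attribute S1.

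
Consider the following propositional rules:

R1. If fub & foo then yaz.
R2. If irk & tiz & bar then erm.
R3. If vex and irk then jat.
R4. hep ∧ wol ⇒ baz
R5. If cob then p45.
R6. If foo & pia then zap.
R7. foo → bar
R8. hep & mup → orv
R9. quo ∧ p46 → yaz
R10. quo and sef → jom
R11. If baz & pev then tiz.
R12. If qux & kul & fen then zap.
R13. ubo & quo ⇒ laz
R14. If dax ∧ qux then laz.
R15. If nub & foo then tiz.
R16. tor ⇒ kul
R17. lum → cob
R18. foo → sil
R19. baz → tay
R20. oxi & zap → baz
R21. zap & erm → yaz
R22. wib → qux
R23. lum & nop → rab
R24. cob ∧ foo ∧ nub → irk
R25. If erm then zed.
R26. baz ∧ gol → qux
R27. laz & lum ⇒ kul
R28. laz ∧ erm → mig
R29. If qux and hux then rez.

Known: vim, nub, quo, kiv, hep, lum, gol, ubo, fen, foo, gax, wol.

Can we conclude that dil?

Forward chaining from the given facts derives: baz, bar, laz, tiz, cob, sil, tay, irk, qux, kul, erm, p45, zap, yaz, zed, mig.
No rule has dil as its conclusion, and it is not among the given facts.

No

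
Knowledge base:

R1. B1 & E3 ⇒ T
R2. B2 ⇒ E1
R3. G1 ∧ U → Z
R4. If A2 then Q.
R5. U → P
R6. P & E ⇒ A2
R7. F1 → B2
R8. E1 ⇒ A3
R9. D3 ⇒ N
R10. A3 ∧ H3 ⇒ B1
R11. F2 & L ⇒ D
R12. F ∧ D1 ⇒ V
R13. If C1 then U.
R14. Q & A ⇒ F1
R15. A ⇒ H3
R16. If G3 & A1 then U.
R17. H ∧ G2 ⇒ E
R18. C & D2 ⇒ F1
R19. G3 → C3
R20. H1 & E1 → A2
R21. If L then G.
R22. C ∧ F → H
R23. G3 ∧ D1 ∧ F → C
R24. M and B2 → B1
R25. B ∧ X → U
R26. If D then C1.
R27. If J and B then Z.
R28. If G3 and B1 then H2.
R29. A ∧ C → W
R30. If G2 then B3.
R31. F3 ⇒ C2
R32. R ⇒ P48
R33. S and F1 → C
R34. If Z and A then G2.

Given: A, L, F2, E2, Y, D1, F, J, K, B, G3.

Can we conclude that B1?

Yes

D  (by R11: F2, L)
H3  (by R15: A)
C  (by R23: G3, D1, F)
C1  (by R26: D)
Z  (by R27: J, B)
G2  (by R34: Z, A)
U  (by R13: C1)
H  (by R22: C, F)
P  (by R5: U)
E  (by R17: H, G2)
A2  (by R6: P, E)
Q  (by R4: A2)
F1  (by R14: Q, A)
B2  (by R7: F1)
E1  (by R2: B2)
A3  (by R8: E1)
B1  (by R10: A3, H3)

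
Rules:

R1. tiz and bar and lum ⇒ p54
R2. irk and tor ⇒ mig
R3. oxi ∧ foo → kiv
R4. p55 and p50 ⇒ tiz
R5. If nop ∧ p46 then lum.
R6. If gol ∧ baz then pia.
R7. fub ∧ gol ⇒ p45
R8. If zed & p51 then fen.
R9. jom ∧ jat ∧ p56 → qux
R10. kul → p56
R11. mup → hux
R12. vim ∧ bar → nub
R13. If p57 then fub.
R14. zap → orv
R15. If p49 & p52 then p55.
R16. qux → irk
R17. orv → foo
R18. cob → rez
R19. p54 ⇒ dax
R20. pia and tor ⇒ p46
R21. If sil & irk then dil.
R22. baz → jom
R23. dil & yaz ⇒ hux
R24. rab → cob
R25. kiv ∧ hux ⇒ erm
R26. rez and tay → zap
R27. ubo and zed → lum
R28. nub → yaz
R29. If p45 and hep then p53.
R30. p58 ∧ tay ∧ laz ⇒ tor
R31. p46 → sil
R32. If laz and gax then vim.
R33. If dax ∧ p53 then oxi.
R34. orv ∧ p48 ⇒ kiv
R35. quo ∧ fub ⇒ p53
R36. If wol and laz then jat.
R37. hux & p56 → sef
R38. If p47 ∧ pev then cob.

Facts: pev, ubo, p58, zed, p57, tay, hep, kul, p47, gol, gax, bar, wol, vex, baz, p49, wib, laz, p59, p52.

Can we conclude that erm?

No

Forward chaining from the given facts derives: pia, p56, fub, p55, jom, lum, tor, vim, jat, cob, p45, qux, nub, irk, rez, p46, zap, yaz, p53, sil, mig, orv, foo, dil, hux, sef.
The only rule concluding erm is R25, which needs kiv; that is never established.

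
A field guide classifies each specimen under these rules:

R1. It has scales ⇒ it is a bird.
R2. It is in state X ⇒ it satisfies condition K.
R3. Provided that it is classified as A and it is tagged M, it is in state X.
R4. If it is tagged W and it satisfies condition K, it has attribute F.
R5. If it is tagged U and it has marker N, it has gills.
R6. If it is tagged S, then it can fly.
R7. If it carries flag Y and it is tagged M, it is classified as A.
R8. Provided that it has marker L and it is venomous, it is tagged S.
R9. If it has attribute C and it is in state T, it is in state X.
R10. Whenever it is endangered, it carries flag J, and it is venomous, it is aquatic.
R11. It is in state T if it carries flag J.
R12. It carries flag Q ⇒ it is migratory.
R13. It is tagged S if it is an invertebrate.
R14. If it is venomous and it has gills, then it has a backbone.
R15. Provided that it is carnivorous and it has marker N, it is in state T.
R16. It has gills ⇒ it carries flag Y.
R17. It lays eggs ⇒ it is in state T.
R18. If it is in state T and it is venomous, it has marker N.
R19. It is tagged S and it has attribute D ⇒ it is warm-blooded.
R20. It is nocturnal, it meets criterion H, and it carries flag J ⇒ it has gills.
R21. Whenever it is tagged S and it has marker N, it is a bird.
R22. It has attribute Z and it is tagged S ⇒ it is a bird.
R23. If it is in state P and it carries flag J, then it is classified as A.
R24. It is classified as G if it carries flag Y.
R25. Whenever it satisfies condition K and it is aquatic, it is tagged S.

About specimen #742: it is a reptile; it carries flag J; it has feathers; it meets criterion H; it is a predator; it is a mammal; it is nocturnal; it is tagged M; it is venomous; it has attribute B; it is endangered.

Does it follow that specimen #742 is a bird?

Yes

By R10 (it is endangered, it carries flag J, it is venomous): it is aquatic.
By R11 (it carries flag J): it is in state T.
By R18 (it is in state T, it is venomous): it has marker N.
By R20 (it is nocturnal, it meets criterion H, it carries flag J): it has gills.
By R16 (it has gills): it carries flag Y.
By R7 (it carries flag Y, it is tagged M): it is classified as A.
By R3 (it is classified as A, it is tagged M): it is in state X.
By R2 (it is in state X): it satisfies condition K.
By R25 (it satisfies condition K, it is aquatic): it is tagged S.
By R21 (it is tagged S, it has marker N): it is a bird.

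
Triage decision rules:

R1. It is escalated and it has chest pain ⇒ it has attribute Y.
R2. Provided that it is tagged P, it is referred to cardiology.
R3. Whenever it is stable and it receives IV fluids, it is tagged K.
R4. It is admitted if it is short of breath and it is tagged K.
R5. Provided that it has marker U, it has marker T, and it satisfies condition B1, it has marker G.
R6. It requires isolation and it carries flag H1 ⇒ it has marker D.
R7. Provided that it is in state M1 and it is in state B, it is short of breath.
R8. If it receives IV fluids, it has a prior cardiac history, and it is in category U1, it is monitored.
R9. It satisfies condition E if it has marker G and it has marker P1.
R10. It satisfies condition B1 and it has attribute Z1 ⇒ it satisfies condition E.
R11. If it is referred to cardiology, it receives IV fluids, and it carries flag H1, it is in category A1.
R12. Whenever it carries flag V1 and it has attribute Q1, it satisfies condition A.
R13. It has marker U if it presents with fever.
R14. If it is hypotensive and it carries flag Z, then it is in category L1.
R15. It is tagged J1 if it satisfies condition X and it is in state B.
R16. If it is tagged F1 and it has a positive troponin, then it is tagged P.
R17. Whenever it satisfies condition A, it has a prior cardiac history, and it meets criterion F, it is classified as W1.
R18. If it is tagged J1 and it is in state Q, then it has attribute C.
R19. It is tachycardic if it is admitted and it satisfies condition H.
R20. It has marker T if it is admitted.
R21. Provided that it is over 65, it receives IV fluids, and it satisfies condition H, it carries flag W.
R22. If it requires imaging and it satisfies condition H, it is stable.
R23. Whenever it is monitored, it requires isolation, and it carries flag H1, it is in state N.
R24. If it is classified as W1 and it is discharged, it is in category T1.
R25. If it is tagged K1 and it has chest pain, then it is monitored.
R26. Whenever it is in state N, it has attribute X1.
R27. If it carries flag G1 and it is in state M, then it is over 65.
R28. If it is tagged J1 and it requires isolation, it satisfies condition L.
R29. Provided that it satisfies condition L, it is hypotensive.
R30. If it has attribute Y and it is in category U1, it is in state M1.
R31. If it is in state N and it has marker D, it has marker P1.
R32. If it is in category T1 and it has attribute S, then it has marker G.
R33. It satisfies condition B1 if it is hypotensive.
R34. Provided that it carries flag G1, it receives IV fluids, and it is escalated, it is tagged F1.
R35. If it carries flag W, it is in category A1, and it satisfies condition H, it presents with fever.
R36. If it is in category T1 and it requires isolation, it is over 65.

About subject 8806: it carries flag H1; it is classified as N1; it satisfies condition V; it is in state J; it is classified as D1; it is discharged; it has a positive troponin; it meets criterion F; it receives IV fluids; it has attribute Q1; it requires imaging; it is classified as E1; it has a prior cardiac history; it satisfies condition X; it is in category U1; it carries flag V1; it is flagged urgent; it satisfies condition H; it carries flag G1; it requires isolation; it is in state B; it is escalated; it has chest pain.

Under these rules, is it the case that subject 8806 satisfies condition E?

Yes

By R1 (it is escalated, it has chest pain): it has attribute Y.
By R6 (it requires isolation, it carries flag H1): it has marker D.
By R8 (it receives IV fluids, it has a prior cardiac history, it is in category U1): it is monitored.
By R12 (it carries flag V1, it has attribute Q1): it satisfies condition A.
By R15 (it satisfies condition X, it is in state B): it is tagged J1.
By R17 (it satisfies condition A, it has a prior cardiac history, it meets criterion F): it is classified as W1.
By R22 (it requires imaging, it satisfies condition H): it is stable.
By R23 (it is monitored, it requires isolation, it carries flag H1): it is in state N.
By R24 (it is classified as W1, it is discharged): it is in category T1.
By R28 (it is tagged J1, it requires isolation): it satisfies condition L.
By R29 (it satisfies condition L): it is hypotensive.
By R30 (it has attribute Y, it is in category U1): it is in state M1.
By R31 (it is in state N, it has marker D): it has marker P1.
By R33 (it is hypotensive): it satisfies condition B1.
By R34 (it carries flag G1, it receives IV fluids, it is escalated): it is tagged F1.
By R36 (it is in category T1, it requires isolation): it is over 65.
By R3 (it is stable, it receives IV fluids): it is tagged K.
By R7 (it is in state M1, it is in state B): it is short of breath.
By R16 (it is tagged F1, it has a positive troponin): it is tagged P.
By R21 (it is over 65, it receives IV fluids, it satisfies condition H): it carries flag W.
By R2 (it is tagged P): it is referred to cardiology.
By R4 (it is short of breath, it is tagged K): it is admitted.
By R11 (it is referred to cardiology, it receives IV fluids, it carries flag H1): it is in category A1.
By R20 (it is admitted): it has marker T.
By R35 (it carries flag W, it is in category A1, it satisfies condition H): it presents with fever.
By R13 (it presents with fever): it has marker U.
By R5 (it has marker U, it has marker T, it satisfies condition B1): it has marker G.
By R9 (it has marker G, it has marker P1): it satisfies condition E.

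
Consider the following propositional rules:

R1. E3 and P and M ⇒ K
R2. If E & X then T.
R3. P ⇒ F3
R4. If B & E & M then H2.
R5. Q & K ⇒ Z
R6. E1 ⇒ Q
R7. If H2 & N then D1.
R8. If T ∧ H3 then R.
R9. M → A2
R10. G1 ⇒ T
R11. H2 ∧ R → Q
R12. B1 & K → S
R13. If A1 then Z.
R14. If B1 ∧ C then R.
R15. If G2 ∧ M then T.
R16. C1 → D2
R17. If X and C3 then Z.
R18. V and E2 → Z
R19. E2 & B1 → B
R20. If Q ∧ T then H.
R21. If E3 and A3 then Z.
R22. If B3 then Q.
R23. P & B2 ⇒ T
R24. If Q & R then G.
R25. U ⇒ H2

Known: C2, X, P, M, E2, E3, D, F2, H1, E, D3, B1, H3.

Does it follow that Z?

K  (by R1: E3, P, M)
T  (by R2: E, X)
R  (by R8: T, H3)
B  (by R19: E2, B1)
H2  (by R4: B, E, M)
Q  (by R11: H2, R)
Z  (by R5: Q, K)

Yes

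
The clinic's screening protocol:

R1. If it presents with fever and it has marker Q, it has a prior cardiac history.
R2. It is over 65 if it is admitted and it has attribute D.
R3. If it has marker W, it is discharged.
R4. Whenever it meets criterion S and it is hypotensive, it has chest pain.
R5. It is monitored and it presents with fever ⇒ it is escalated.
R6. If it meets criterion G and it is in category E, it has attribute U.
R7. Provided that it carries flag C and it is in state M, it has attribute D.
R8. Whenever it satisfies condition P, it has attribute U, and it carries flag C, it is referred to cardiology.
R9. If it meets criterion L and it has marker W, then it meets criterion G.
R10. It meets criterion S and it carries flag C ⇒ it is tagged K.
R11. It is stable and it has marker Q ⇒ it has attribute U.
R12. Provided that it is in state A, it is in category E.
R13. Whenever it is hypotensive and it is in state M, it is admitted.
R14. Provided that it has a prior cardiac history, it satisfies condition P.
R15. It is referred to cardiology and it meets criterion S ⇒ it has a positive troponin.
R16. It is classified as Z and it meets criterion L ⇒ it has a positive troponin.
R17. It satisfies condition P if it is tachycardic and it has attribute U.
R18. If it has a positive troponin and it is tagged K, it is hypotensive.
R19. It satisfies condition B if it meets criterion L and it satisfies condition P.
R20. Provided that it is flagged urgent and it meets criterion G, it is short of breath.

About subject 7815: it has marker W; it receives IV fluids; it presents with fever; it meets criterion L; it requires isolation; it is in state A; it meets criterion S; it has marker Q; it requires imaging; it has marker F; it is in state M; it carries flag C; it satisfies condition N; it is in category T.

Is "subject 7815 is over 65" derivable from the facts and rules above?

By R1 (it presents with fever, it has marker Q): it has a prior cardiac history.
By R7 (it carries flag C, it is in state M): it has attribute D.
By R9 (it meets criterion L, it has marker W): it meets criterion G.
By R10 (it meets criterion S, it carries flag C): it is tagged K.
By R12 (it is in state A): it is in category E.
By R14 (it has a prior cardiac history): it satisfies condition P.
By R6 (it meets criterion G, it is in category E): it has attribute U.
By R8 (it satisfies condition P, it has attribute U, it carries flag C): it is referred to cardiology.
By R15 (it is referred to cardiology, it meets criterion S): it has a positive troponin.
By R18 (it has a positive troponin, it is tagged K): it is hypotensive.
By R13 (it is hypotensive, it is in state M): it is admitted.
By R2 (it is admitted, it has attribute D): it is over 65.

Yes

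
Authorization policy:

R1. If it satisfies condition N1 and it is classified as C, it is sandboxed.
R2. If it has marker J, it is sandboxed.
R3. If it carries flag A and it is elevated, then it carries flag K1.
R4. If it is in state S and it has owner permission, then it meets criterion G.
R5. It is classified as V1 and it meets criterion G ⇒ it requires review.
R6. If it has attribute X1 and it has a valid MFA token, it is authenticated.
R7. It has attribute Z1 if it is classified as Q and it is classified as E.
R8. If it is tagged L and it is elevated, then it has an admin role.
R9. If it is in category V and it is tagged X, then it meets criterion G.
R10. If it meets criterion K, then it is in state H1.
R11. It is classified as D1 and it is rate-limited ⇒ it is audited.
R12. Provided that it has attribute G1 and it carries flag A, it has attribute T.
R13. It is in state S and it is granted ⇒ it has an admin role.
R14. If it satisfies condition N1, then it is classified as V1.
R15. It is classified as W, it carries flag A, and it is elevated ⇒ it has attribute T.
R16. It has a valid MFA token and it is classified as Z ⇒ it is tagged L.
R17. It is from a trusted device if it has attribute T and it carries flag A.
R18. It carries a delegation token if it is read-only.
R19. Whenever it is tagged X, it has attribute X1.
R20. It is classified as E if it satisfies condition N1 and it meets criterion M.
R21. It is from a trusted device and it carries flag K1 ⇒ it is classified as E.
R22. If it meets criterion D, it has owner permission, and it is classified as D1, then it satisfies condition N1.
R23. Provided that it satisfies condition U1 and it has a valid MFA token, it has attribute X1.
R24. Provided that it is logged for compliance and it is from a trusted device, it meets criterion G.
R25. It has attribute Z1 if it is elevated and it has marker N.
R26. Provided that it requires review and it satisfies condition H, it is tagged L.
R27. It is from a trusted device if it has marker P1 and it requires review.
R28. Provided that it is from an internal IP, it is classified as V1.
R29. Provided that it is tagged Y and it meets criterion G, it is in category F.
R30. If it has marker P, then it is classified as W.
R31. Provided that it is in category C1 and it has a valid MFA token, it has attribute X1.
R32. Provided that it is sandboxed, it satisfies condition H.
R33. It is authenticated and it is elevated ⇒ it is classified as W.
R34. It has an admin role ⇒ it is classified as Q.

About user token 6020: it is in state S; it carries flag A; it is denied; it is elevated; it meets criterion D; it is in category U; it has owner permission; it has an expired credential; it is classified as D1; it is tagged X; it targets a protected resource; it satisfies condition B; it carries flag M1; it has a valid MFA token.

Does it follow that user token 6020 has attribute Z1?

Forward chaining from the given facts derives: carries flag K1, meets criterion G, has attribute X1, satisfies condition N1, is authenticated, is classified as V1, is classified as W, requires review, has attribute T, is from a trusted device, is classified as E.
Rules concluding "it has attribute Z1": R7 needs "it is classified as Q"; R25 needs "it has marker N" — none of these are established.

No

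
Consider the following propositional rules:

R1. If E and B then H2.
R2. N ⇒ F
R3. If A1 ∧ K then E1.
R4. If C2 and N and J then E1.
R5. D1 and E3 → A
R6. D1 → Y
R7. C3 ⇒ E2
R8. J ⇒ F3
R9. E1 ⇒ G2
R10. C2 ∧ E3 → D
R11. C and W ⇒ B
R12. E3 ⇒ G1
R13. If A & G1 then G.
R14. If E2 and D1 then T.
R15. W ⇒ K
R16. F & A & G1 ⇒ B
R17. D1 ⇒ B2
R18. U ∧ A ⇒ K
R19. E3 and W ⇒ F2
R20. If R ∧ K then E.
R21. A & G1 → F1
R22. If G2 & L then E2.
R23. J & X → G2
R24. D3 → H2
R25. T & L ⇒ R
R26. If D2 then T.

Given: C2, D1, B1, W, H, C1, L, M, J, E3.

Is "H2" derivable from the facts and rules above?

Forward chaining from the given facts derives: A, Y, F3, D, G1, G, K, B2, F2, F1.
Rules concluding H2: R1 needs E; R24 needs D3 — none of these are established.

No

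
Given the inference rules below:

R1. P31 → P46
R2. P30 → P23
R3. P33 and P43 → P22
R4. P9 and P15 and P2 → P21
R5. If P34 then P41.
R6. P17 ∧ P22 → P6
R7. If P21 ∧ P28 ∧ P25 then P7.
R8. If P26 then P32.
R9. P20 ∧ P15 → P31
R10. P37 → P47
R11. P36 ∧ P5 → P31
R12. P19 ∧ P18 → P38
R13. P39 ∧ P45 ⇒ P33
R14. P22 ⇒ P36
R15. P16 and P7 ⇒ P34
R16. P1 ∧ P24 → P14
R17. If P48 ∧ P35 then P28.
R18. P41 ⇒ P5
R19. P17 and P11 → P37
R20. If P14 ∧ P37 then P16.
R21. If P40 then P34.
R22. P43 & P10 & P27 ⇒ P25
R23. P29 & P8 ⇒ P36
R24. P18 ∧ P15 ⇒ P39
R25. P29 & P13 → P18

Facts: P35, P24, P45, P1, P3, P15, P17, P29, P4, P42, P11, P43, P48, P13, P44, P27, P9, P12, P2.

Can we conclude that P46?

No

Forward chaining from the given facts derives: P21, P14, P28, P37, P16, P18, P47, P39, P33, P22, P6, P36.
The only rule concluding P46 is R1, which needs P31; that is never established.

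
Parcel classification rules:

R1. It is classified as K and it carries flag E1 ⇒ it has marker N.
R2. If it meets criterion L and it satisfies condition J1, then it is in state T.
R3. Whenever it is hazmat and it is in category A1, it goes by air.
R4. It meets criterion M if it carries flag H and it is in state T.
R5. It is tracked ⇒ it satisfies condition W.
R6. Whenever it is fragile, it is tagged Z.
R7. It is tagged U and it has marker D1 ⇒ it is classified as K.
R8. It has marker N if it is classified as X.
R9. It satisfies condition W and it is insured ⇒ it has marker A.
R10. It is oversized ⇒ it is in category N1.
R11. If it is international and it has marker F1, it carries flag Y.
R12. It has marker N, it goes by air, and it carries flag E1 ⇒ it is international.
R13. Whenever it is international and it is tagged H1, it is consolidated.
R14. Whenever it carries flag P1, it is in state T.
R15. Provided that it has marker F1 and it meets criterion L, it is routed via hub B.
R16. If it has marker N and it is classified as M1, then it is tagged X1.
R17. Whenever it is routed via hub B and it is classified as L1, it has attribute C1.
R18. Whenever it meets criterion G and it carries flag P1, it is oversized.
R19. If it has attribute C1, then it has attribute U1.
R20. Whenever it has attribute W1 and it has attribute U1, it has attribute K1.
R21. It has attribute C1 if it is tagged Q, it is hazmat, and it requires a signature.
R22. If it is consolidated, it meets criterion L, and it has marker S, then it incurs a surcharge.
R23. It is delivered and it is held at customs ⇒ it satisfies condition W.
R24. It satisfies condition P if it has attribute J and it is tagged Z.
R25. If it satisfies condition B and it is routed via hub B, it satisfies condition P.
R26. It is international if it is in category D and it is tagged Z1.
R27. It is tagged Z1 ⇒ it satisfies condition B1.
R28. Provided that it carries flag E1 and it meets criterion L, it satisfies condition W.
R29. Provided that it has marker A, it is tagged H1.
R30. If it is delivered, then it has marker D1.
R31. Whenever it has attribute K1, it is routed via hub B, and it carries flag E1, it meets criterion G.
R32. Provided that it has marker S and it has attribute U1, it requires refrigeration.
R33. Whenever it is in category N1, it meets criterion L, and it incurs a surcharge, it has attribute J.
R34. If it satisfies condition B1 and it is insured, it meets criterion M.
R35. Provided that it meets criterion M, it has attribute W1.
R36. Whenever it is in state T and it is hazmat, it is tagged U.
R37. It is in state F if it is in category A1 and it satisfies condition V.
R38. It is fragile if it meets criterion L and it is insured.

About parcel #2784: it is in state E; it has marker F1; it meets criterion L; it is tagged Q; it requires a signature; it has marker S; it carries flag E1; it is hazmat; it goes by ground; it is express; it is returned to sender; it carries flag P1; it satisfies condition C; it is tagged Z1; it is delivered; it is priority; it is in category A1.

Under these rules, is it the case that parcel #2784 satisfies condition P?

Forward chaining from the given facts derives: goes by air, is in state T, is routed via hub B, has attribute C1, satisfies condition B1, satisfies condition W, has marker D1, is tagged U, is classified as K, has attribute U1, requires refrigeration, has marker N, is international, carries flag Y.
Rules concluding "it satisfies condition P": R24 needs "it has attribute J"; R25 needs "it satisfies condition B" — none of these are established.

No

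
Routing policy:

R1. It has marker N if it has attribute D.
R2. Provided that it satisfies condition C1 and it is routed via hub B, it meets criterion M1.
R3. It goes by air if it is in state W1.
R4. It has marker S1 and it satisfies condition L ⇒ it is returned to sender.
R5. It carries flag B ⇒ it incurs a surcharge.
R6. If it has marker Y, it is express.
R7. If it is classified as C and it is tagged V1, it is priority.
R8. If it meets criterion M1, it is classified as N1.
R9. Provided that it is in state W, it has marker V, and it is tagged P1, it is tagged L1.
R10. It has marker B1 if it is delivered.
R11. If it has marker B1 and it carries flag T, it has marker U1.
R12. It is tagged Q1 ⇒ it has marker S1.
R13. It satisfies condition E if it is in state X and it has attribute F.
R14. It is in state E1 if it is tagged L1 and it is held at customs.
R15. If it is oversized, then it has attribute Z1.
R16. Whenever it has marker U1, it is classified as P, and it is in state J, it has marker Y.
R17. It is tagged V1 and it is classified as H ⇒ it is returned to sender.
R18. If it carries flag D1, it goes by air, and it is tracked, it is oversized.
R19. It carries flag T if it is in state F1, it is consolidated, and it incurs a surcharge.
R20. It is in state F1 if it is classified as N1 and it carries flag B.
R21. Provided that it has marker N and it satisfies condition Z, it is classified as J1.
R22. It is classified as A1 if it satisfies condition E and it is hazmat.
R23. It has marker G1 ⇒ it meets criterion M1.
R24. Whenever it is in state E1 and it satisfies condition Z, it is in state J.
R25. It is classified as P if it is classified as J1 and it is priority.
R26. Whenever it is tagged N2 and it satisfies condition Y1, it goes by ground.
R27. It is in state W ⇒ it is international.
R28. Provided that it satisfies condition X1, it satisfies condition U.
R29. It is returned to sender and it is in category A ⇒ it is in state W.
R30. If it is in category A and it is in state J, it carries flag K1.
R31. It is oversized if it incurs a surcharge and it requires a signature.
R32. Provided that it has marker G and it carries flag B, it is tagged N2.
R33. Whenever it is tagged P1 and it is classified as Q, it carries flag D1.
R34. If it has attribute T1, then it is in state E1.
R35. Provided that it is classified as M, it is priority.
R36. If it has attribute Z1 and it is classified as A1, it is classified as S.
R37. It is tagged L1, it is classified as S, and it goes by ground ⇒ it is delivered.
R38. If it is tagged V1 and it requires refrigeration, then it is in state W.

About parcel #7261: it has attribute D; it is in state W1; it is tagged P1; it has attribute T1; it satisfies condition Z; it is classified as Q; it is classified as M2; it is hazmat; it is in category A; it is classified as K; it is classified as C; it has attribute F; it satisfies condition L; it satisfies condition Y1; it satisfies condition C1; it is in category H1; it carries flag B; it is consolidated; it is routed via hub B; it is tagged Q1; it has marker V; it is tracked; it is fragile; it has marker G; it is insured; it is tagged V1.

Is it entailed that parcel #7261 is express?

No

Forward chaining from the given facts derives: has marker N, meets criterion M1, goes by air, incurs a surcharge, is priority, is classified as N1, has marker S1, is in state F1, is classified as J1, is classified as P, is tagged N2, carries flag D1, is in state E1, is returned to sender, is oversized, carries flag T, is in state J, goes by ground, is in state W, carries flag K1, is tagged L1, has attribute Z1, is international.
The only rule concluding "it is express" is R6, which needs "it has marker Y"; that is never established.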